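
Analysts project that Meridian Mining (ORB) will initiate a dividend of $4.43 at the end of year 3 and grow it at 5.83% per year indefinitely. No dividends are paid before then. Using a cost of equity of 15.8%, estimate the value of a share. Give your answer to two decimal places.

$33.14

Deferred-dividend DDM. At t=2 the remaining stream is a growing perpetuity with first payment D_3 = 4.43.
V_2 = D_3/(r−g) = 4.43/(0.158−0.0583) = 44.4333
P₀ = V_2/(1+r)^2 = 44.4333/(1+0.158)^2 = 33.1353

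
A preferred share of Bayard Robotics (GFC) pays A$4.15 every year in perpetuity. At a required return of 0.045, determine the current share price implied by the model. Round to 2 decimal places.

A$92.22

Zero-growth DDM (perpetuity): P₀ = D/r = 4.15 / 0.045 = 92.2222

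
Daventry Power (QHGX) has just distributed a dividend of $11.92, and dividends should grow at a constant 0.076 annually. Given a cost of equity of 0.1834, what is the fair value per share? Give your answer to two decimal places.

Gordon growth model: P₀ = D₁/(r − g). D₁ = 11.92 × (1 + 0.076) = 12.8259.
P₀ = 12.8259 / (0.1834 − 0.076) = 12.8259 / 0.1074 = 119.4220

$119.42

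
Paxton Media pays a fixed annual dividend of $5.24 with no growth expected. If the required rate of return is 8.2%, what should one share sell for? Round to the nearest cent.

Zero-growth DDM (perpetuity): P₀ = D/r = 5.24 / 0.082 = 63.9024

$63.90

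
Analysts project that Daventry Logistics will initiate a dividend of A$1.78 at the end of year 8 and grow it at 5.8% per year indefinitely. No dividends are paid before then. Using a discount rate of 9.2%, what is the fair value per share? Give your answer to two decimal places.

A$28.27

Deferred-dividend DDM. At t=7 the remaining stream is a growing perpetuity with first payment D_8 = 1.78.
V_7 = D_8/(r−g) = 1.78/(0.092−0.058) = 52.3529
P₀ = V_7/(1+r)^7 = 52.3529/(1+0.092)^7 = 28.2737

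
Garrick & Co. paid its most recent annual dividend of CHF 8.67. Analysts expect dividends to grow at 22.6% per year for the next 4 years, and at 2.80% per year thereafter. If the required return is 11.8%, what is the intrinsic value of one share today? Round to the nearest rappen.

CHF 187.11

Two-stage DDM. Project D₁…D_4 at 0.226, terminal growth 0.028, discount at r = 0.118.
D_1 = 10.6294
D_2 = 13.0317
D_3 = 15.9768
D_4 = 19.5876
Terminal value at t=4: TV = D_5/(r−g) = 20.1360/(0.118−0.028) = 223.7338
P₀ = 10.6294/(1+0.118)^1 + 13.0317/(1+0.118)^2 + 15.9768/(1+0.118)^3 + 19.5876/(1+0.118)^4 + 223.7338/(1+0.118)^4 = 187.1113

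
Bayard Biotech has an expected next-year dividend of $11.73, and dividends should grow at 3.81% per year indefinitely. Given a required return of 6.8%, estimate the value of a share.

Gordon growth model: P₀ = D₁/(r − g), with D₁ = 11.73 given directly.
P₀ = 11.7300 / (0.068 − 0.0381) = 11.7300 / 0.0299 = 392.3077

$392.31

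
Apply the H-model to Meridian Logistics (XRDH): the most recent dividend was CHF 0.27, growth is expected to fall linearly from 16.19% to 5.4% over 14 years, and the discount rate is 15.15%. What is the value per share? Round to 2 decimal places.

CHF 5.01

H-model: P₀ = D₀[(1+g_L) + H(g_S−g_L)]/(r−g_L), with H = 14/2 = 7.
P₀ = 0.27 × [(1+0.054) + 7×(0.1619−0.054)] / (0.1515−0.054)
   = 0.27 × 1.8093 / 0.0975 = 5.0104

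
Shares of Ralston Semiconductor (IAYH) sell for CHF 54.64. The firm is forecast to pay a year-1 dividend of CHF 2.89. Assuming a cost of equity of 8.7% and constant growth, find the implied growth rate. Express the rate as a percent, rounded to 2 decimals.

3.41%

From P₀ = D₁/(r − g), the implied growth is g = r − D₁/P₀.
g = 0.087 − 2.89/54.64 = 0.087 − 0.05289 = 0.03411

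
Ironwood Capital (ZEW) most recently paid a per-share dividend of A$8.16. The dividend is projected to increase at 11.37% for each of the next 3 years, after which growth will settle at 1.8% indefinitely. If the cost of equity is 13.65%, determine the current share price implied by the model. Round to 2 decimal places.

A$89.48

Two-stage DDM. Project D₁…D_3 at 0.1137, terminal growth 0.018, discount at r = 0.1365.
D_1 = 9.0878
D_2 = 10.1211
D_3 = 11.2718
Terminal value at t=3: TV = D_4/(r−g) = 11.4747/(0.1365−0.018) = 96.8332
P₀ = 9.0878/(1+0.1365)^1 + 10.1211/(1+0.1365)^2 + 11.2718/(1+0.1365)^3 + 96.8332/(1+0.1365)^3 = 89.4762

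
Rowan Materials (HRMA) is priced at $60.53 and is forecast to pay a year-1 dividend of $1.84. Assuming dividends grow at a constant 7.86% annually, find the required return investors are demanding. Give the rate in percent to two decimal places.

Rearranging the constant-growth DDM: r = D₁/P₀ + g.
r = 1.8400 / 60.53 + 0.0786 = 0.03040 + 0.0786 = 0.10900

10.90%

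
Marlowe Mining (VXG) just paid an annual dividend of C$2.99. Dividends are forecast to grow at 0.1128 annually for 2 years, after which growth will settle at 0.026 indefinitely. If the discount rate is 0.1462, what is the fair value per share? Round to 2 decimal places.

Two-stage DDM. Project D₁…D_2 at 0.1128, terminal growth 0.026, discount at r = 0.1462.
D_1 = 3.3273
D_2 = 3.7026
Terminal value at t=2: TV = D_3/(r−g) = 3.7989/(0.1462−0.026) = 31.6045
P₀ = 3.3273/(1+0.1462)^1 + 3.7026/(1+0.1462)^2 + 31.6045/(1+0.1462)^2 = 29.7774

C$29.78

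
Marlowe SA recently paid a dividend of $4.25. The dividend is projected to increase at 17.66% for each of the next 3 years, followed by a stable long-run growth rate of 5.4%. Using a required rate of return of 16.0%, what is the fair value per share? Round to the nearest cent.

Two-stage DDM. Project D₁…D_3 at 0.1766, terminal growth 0.054, discount at r = 0.16.
D_1 = 5.0006
D_2 = 5.8836
D_3 = 6.9227
Terminal value at t=3: TV = D_4/(r−g) = 7.2965/(0.16−0.054) = 68.8351
P₀ = 5.0006/(1+0.16)^1 + 5.8836/(1+0.16)^2 + 6.9227/(1+0.16)^3 + 68.8351/(1+0.16)^3 = 57.2182

$57.22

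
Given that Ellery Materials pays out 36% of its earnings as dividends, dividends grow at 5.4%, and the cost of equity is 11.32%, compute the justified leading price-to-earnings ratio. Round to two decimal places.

Justified leading P/E = b/(r−g) = 0.36/(0.1132−0.054) = 6.0811

6.08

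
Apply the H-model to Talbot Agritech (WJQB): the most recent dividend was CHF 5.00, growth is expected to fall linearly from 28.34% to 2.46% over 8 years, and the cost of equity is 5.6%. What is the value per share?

H-model: P₀ = D₀[(1+g_L) + H(g_S−g_L)]/(r−g_L), with H = 8/2 = 4.
P₀ = 5.00 × [(1+0.0246) + 4×(0.2834−0.0246)] / (0.056−0.0246)
   = 5.00 × 2.0598 / 0.0314 = 327.9936

CHF 327.99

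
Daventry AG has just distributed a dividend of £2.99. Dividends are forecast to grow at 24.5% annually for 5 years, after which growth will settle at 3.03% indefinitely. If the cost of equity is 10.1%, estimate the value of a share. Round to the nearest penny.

£102.51

Two-stage DDM. Project D₁…D_5 at 0.245, terminal growth 0.0303, discount at r = 0.101.
D_1 = 3.7226
D_2 = 4.6346
D_3 = 5.7700
D_4 = 7.1837
D_5 = 8.9437
Terminal value at t=5: TV = D_6/(r−g) = 9.2147/(0.101−0.0303) = 130.3354
P₀ = 3.7226/(1+0.101)^1 + 4.6346/(1+0.101)^2 + 5.7700/(1+0.101)^3 + 7.1837/(1+0.101)^4 + 8.9437/(1+0.101)^5 + 130.3354/(1+0.101)^5 = 102.5057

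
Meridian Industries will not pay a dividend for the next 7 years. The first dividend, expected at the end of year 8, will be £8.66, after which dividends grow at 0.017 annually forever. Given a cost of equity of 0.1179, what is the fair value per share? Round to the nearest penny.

£39.34

Deferred-dividend DDM. At t=7 the remaining stream is a growing perpetuity with first payment D_8 = 8.66.
V_7 = D_8/(r−g) = 8.66/(0.1179−0.017) = 85.8276
P₀ = V_7/(1+r)^7 = 85.8276/(1+0.1179)^7 = 39.3374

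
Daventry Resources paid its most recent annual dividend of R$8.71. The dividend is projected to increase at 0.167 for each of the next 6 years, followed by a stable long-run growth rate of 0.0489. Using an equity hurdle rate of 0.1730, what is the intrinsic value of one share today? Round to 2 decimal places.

R$122.72

Two-stage DDM. Project D₁…D_6 at 0.167, terminal growth 0.0489, discount at r = 0.173.
D_1 = 10.1646
D_2 = 11.8621
D_3 = 13.8430
D_4 = 16.1548
D_5 = 18.8527
D_6 = 22.0010
Terminal value at t=6: TV = D_7/(r−g) = 23.0769/(0.173−0.0489) = 185.9540
P₀ = 10.1646/(1+0.173)^1 + 11.8621/(1+0.173)^2 + 13.8430/(1+0.173)^3 + 16.1548/(1+0.173)^4 + 18.8527/(1+0.173)^5 + 22.0010/(1+0.173)^6 + 185.9540/(1+0.173)^6 = 122.7191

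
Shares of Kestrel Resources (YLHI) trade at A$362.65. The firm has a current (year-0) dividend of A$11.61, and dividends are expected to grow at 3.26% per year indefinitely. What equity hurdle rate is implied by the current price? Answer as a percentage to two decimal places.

6.57%

Rearranging the constant-growth DDM: r = D₁/P₀ + g.
D₁ = 11.61 × (1 + 0.0326) = 11.9885.
r = 11.9885 / 362.65 + 0.0326 = 0.03306 + 0.0326 = 0.06566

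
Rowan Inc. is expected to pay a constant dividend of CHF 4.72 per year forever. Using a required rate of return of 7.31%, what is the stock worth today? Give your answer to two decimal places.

Zero-growth DDM (perpetuity): P₀ = D/r = 4.72 / 0.0731 = 64.5691

CHF 64.57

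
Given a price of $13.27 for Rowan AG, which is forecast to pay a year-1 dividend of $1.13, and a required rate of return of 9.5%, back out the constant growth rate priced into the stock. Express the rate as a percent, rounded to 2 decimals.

0.98%

From P₀ = D₁/(r − g), the implied growth is g = r − D₁/P₀.
g = 0.095 − 1.13/13.27 = 0.095 − 0.08515 = 0.00985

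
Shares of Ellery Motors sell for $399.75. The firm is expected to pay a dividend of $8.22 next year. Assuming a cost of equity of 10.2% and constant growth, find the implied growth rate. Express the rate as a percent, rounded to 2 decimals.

8.14%

From P₀ = D₁/(r − g), the implied growth is g = r − D₁/P₀.
g = 0.102 − 8.22/399.75 = 0.102 − 0.02056 = 0.08144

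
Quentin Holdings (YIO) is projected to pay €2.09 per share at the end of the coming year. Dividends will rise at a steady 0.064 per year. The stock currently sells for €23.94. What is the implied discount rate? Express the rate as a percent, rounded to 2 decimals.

Rearranging the constant-growth DDM: r = D₁/P₀ + g.
r = 2.0900 / 23.94 + 0.064 = 0.08730 + 0.064 = 0.15130

15.13%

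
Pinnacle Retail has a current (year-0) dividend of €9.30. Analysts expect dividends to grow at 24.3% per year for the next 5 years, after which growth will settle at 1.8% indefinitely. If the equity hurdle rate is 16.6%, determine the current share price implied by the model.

€144.64

Two-stage DDM. Project D₁…D_5 at 0.243, terminal growth 0.018, discount at r = 0.166.
D_1 = 11.5599
D_2 = 14.3690
D_3 = 17.8606
D_4 = 22.2007
D_5 = 27.5955
Terminal value at t=5: TV = D_6/(r−g) = 28.0922/(0.166−0.018) = 189.8124
P₀ = 11.5599/(1+0.166)^1 + 14.3690/(1+0.166)^2 + 17.8606/(1+0.166)^3 + 22.2007/(1+0.166)^4 + 27.5955/(1+0.166)^5 + 189.8124/(1+0.166)^5 = 144.6354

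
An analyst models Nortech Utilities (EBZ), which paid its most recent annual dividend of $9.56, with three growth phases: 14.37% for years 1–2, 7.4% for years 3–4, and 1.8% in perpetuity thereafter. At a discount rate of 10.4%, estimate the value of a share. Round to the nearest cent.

Three-stage DDM. Project D₁…D_4; terminal Gordon value at t=4 with g = 0.018; discount at r = 0.104.
D_1 = 10.9338
D_2 = 12.5050
D_3 = 13.4303
D_4 = 14.4242
TV_4 = 14.6838/(0.104−0.018) = 170.7419
P₀ = Σ Dₜ/(1+r)ᵗ + TV_4/(1+r)^4 = 154.7927

$154.79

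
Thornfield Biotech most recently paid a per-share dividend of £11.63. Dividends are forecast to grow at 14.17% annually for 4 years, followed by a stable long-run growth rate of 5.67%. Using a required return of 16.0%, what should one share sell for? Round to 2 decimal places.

£156.35

Two-stage DDM. Project D₁…D_4 at 0.1417, terminal growth 0.0567, discount at r = 0.16.
D_1 = 13.2780
D_2 = 15.1595
D_3 = 17.3076
D_4 = 19.7600
Terminal value at t=4: TV = D_5/(r−g) = 20.8804/(0.16−0.0567) = 202.1339
P₀ = 13.2780/(1+0.16)^1 + 15.1595/(1+0.16)^2 + 17.3076/(1+0.16)^3 + 19.7600/(1+0.16)^4 + 202.1339/(1+0.16)^4 = 156.3507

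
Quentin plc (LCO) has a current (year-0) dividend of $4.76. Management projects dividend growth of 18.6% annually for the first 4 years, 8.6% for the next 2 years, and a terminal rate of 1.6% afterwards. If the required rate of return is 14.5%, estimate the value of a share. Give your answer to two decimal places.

$69.75

Three-stage DDM. Project D₁…D_6; terminal Gordon value at t=6 with g = 0.016; discount at r = 0.145.
D_1 = 5.6454
D_2 = 6.6954
D_3 = 7.9407
D_4 = 9.4177
D_5 = 10.2276
D_6 = 11.1072
TV_6 = 11.2849/(0.145−0.016) = 87.4801
P₀ = Σ Dₜ/(1+r)ᵗ + TV_6/(1+r)^6 = 69.7546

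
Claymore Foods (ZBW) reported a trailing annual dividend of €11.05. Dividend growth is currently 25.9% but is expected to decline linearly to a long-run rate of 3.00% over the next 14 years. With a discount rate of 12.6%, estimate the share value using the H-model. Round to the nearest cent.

€303.07

H-model: P₀ = D₀[(1+g_L) + H(g_S−g_L)]/(r−g_L), with H = 14/2 = 7.
P₀ = 11.05 × [(1+0.03) + 7×(0.259−0.03)] / (0.126−0.03)
   = 11.05 × 2.6330 / 0.096 = 303.0693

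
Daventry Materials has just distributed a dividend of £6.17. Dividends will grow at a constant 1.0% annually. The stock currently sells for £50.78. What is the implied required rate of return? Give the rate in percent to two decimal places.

13.27%

Rearranging the constant-growth DDM: r = D₁/P₀ + g.
D₁ = 6.17 × (1 + 0.01) = 6.2317.
r = 6.2317 / 50.78 + 0.01 = 0.12272 + 0.01 = 0.13272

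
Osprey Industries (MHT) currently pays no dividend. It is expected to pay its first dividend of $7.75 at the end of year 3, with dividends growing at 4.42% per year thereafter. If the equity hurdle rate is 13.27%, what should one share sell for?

Deferred-dividend DDM. At t=2 the remaining stream is a growing perpetuity with first payment D_3 = 7.75.
V_2 = D_3/(r−g) = 7.75/(0.1327−0.0442) = 87.5706
P₀ = V_2/(1+r)^2 = 87.5706/(1+0.1327)^2 = 68.2541

$68.25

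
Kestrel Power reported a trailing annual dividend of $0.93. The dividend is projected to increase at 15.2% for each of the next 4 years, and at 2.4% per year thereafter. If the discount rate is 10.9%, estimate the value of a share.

Two-stage DDM. Project D₁…D_4 at 0.152, terminal growth 0.024, discount at r = 0.109.
D_1 = 1.0714
D_2 = 1.2342
D_3 = 1.4218
D_4 = 1.6379
Terminal value at t=4: TV = D_5/(r−g) = 1.6772/(0.109−0.024) = 19.7321
P₀ = 1.0714/(1+0.109)^1 + 1.2342/(1+0.109)^2 + 1.4218/(1+0.109)^3 + 1.6379/(1+0.109)^4 + 19.7321/(1+0.109)^4 = 17.1400

$17.14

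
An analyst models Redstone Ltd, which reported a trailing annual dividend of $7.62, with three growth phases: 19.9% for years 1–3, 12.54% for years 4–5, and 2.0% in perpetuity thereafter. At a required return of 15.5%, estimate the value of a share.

Three-stage DDM. Project D₁…D_5; terminal Gordon value at t=5 with g = 0.02; discount at r = 0.155.
D_1 = 9.1364
D_2 = 10.9545
D_3 = 13.1345
D_4 = 14.7815
D_5 = 16.6351
TV_5 = 16.9678/(0.155−0.02) = 125.6877
P₀ = Σ Dₜ/(1+r)ᵗ + TV_5/(1+r)^5 = 102.1936

$102.19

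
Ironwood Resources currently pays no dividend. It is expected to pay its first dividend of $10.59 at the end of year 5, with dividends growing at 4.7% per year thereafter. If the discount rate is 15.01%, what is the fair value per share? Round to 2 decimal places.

$58.71

Deferred-dividend DDM. At t=4 the remaining stream is a growing perpetuity with first payment D_5 = 10.59.
V_4 = D_5/(r−g) = 10.59/(0.1501−0.047) = 102.7158
P₀ = V_4/(1+r)^4 = 102.7158/(1+0.1501)^4 = 58.7077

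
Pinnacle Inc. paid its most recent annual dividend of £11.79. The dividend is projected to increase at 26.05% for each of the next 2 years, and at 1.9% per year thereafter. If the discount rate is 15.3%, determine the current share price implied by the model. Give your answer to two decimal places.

£134.13

Two-stage DDM. Project D₁…D_2 at 0.2605, terminal growth 0.019, discount at r = 0.153.
D_1 = 14.8613
D_2 = 18.7327
Terminal value at t=2: TV = D_3/(r−g) = 19.0886/(0.153−0.019) = 142.4521
P₀ = 14.8613/(1+0.153)^1 + 18.7327/(1+0.153)^2 + 142.4521/(1+0.153)^2 = 134.1347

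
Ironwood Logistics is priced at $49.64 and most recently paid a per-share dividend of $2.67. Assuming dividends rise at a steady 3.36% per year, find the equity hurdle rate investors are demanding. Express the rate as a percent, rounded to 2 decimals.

8.92%

Rearranging the constant-growth DDM: r = D₁/P₀ + g.
D₁ = 2.67 × (1 + 0.0336) = 2.7597.
r = 2.7597 / 49.64 + 0.0336 = 0.05559 + 0.0336 = 0.08919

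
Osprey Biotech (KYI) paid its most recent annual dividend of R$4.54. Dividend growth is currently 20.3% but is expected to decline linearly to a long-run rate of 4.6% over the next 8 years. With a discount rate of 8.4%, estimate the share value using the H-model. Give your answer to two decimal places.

R$200.00

H-model: P₀ = D₀[(1+g_L) + H(g_S−g_L)]/(r−g_L), with H = 8/2 = 4.
P₀ = 4.54 × [(1+0.046) + 4×(0.203−0.046)] / (0.084−0.046)
   = 4.54 × 1.6740 / 0.038 = 199.9989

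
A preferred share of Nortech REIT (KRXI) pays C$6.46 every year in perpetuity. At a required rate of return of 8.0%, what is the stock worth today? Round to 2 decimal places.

C$80.75

Zero-growth DDM (perpetuity): P₀ = D/r = 6.46 / 0.08 = 80.7500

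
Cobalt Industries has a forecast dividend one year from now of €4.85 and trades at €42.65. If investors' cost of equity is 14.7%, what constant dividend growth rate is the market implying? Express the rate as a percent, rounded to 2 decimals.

3.33%

From P₀ = D₁/(r − g), the implied growth is g = r − D₁/P₀.
g = 0.147 − 4.85/42.65 = 0.147 − 0.11372 = 0.03328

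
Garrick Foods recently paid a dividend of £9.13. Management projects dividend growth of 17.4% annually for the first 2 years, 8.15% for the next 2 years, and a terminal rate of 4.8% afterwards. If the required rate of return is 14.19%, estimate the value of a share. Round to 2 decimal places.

Three-stage DDM. Project D₁…D_4; terminal Gordon value at t=4 with g = 0.048; discount at r = 0.1419.
D_1 = 10.7186
D_2 = 12.5837
D_3 = 13.6092
D_4 = 14.7184
TV_4 = 15.4249/(0.1419−0.048) = 164.2690
P₀ = Σ Dₜ/(1+r)ᵗ + TV_4/(1+r)^4 = 133.4486

£133.45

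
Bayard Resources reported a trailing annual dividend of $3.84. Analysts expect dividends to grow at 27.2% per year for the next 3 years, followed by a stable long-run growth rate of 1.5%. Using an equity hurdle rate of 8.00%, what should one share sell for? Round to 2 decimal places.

$114.09

Two-stage DDM. Project D₁…D_3 at 0.272, terminal growth 0.015, discount at r = 0.08.
D_1 = 4.8845
D_2 = 6.2131
D_3 = 7.9030
Terminal value at t=3: TV = D_4/(r−g) = 8.0216/(0.08−0.015) = 123.4085
P₀ = 4.8845/(1+0.08)^1 + 6.2131/(1+0.08)^2 + 7.9030/(1+0.08)^3 + 123.4085/(1+0.08)^3 = 114.0887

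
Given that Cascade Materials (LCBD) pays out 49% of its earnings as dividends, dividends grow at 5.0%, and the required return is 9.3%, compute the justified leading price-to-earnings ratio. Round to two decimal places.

11.40

Justified leading P/E = b/(r−g) = 0.49/(0.093−0.05) = 11.3953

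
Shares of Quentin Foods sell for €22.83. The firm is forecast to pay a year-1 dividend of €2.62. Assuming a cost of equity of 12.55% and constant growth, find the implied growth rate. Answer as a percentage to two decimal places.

From P₀ = D₁/(r − g), the implied growth is g = r − D₁/P₀.
g = 0.1255 − 2.62/22.83 = 0.1255 − 0.11476 = 0.01074

1.07%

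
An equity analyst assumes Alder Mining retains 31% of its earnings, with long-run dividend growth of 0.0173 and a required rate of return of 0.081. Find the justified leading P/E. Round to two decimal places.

10.83

Payout ratio b = 1 − 0.31 = 0.69.
Justified leading P/E = b/(r−g) = 0.69/(0.081−0.0173) = 10.8320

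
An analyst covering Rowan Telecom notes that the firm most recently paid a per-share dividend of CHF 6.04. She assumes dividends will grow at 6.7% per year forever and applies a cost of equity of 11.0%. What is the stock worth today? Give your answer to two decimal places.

Gordon growth model: P₀ = D₁/(r − g). D₁ = 6.04 × (1 + 0.067) = 6.4447.
P₀ = 6.4447 / (0.11 − 0.067) = 6.4447 / 0.043 = 149.8763

CHF 149.88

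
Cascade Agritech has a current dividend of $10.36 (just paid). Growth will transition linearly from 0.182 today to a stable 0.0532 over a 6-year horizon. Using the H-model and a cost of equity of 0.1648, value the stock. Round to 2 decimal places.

$133.64

H-model: P₀ = D₀[(1+g_L) + H(g_S−g_L)]/(r−g_L), with H = 6/2 = 3.
P₀ = 10.36 × [(1+0.0532) + 3×(0.182−0.0532)] / (0.1648−0.0532)
   = 10.36 × 1.4396 / 0.1116 = 133.6403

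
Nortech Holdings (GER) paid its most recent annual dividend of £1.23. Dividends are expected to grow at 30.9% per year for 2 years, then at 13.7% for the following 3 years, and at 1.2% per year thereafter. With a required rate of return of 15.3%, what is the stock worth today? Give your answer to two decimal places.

Three-stage DDM. Project D₁…D_5; terminal Gordon value at t=5 with g = 0.012; discount at r = 0.153.
D_1 = 1.6101
D_2 = 2.1076
D_3 = 2.3963
D_4 = 2.7246
D_5 = 3.0979
TV_5 = 3.1351/(0.153−0.012) = 22.2345
P₀ = Σ Dₜ/(1+r)ᵗ + TV_5/(1+r)^5 = 18.5185

£18.52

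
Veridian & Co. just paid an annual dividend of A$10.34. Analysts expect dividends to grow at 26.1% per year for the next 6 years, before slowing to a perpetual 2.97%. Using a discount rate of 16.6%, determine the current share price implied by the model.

A$207.32

Two-stage DDM. Project D₁…D_6 at 0.261, terminal growth 0.0297, discount at r = 0.166.
D_1 = 13.0387
D_2 = 16.4419
D_3 = 20.7332
D_4 = 26.1445
D_5 = 32.9683
D_6 = 41.5730
Terminal value at t=6: TV = D_7/(r−g) = 42.8077/(0.166−0.0297) = 314.0696
P₀ = 13.0387/(1+0.166)^1 + 16.4419/(1+0.166)^2 + 20.7332/(1+0.166)^3 + 26.1445/(1+0.166)^4 + 32.9683/(1+0.166)^5 + 41.5730/(1+0.166)^6 + 314.0696/(1+0.166)^6 = 207.3177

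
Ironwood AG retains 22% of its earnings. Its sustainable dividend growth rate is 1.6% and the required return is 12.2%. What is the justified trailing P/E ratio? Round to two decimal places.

7.48

Payout ratio b = 1 − 0.22 = 0.78.
Justified trailing P/E = b(1+g)/(r−g) = 0.78×(1+0.016)/(0.122−0.016) = 7.4762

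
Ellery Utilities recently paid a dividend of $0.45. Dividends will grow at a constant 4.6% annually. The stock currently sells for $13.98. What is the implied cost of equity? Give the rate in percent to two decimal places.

Rearranging the constant-growth DDM: r = D₁/P₀ + g.
D₁ = 0.45 × (1 + 0.046) = 0.4707.
r = 0.4707 / 13.98 + 0.046 = 0.03367 + 0.046 = 0.07967

7.97%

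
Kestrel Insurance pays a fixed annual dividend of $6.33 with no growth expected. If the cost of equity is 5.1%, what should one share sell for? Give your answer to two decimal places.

$124.12

Zero-growth DDM (perpetuity): P₀ = D/r = 6.33 / 0.051 = 124.1176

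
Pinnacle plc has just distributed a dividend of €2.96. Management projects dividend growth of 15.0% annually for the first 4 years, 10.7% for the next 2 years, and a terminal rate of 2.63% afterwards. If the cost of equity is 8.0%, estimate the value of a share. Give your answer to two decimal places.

Three-stage DDM. Project D₁…D_6; terminal Gordon value at t=6 with g = 0.0263; discount at r = 0.08.
D_1 = 3.4040
D_2 = 3.9146
D_3 = 4.5018
D_4 = 5.1771
D_5 = 5.7310
D_6 = 6.3442
TV_6 = 6.5111/(0.08−0.0263) = 121.2491
P₀ = Σ Dₜ/(1+r)ᵗ + TV_6/(1+r)^6 = 98.1928

€98.19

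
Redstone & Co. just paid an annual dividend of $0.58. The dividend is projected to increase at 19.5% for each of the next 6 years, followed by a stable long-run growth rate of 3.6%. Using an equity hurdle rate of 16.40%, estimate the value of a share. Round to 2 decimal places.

$9.32

Two-stage DDM. Project D₁…D_6 at 0.195, terminal growth 0.036, discount at r = 0.164.
D_1 = 0.6931
D_2 = 0.8283
D_3 = 0.9898
D_4 = 1.1828
D_5 = 1.4134
D_6 = 1.6890
Terminal value at t=6: TV = D_7/(r−g) = 1.7498/(0.164−0.036) = 13.6705
P₀ = 0.6931/(1+0.164)^1 + 0.8283/(1+0.164)^2 + 0.9898/(1+0.164)^3 + 1.1828/(1+0.164)^4 + 1.4134/(1+0.164)^5 + 1.6890/(1+0.164)^6 + 13.6705/(1+0.164)^6 = 9.3154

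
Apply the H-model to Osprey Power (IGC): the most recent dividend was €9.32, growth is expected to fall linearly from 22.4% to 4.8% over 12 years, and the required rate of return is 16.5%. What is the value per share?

H-model: P₀ = D₀[(1+g_L) + H(g_S−g_L)]/(r−g_L), with H = 12/2 = 6.
P₀ = 9.32 × [(1+0.048) + 6×(0.224−0.048)] / (0.165−0.048)
   = 9.32 × 2.1040 / 0.117 = 167.6007

€167.60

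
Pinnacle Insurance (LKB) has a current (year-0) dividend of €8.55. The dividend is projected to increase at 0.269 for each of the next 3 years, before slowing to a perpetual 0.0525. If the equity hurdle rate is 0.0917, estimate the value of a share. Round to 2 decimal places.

Two-stage DDM. Project D₁…D_3 at 0.269, terminal growth 0.0525, discount at r = 0.0917.
D_1 = 10.8500
D_2 = 13.7686
D_3 = 17.4723
Terminal value at t=3: TV = D_4/(r−g) = 18.3896/(0.0917−0.0525) = 469.1233
P₀ = 10.8500/(1+0.0917)^1 + 13.7686/(1+0.0917)^2 + 17.4723/(1+0.0917)^3 + 469.1233/(1+0.0917)^3 = 395.4798

€395.48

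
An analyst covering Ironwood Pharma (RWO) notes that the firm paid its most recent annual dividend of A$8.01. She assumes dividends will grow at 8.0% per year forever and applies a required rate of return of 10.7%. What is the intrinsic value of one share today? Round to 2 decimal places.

A$320.40

Gordon growth model: P₀ = D₁/(r − g). D₁ = 8.01 × (1 + 0.08) = 8.6508.
P₀ = 8.6508 / (0.107 − 0.08) = 8.6508 / 0.027 = 320.4000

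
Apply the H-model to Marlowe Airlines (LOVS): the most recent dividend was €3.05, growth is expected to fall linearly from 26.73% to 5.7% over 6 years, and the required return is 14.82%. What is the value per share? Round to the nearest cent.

€56.45

H-model: P₀ = D₀[(1+g_L) + H(g_S−g_L)]/(r−g_L), with H = 6/2 = 3.
P₀ = 3.05 × [(1+0.057) + 3×(0.2673−0.057)] / (0.1482−0.057)
   = 3.05 × 1.6879 / 0.0912 = 56.4484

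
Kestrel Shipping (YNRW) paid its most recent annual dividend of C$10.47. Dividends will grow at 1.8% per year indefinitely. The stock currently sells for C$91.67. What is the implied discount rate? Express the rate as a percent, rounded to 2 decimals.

13.43%

Rearranging the constant-growth DDM: r = D₁/P₀ + g.
D₁ = 10.47 × (1 + 0.018) = 10.6585.
r = 10.6585 / 91.67 + 0.018 = 0.11627 + 0.018 = 0.13427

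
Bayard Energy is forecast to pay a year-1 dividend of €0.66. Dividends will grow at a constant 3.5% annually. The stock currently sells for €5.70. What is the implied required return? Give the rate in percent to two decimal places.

15.08%

Rearranging the constant-growth DDM: r = D₁/P₀ + g.
r = 0.6600 / 5.70 + 0.035 = 0.11579 + 0.035 = 0.15079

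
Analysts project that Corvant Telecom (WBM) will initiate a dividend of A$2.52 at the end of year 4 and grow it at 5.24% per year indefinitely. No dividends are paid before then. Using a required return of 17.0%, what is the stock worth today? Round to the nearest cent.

Deferred-dividend DDM. At t=3 the remaining stream is a growing perpetuity with first payment D_4 = 2.52.
V_3 = D_4/(r−g) = 2.52/(0.17−0.0524) = 21.4286
P₀ = V_3/(1+r)^3 = 21.4286/(1+0.17)^3 = 13.3794

A$13.38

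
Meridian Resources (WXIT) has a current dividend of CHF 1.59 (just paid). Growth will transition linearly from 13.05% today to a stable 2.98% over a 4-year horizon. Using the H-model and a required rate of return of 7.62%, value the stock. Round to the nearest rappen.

CHF 42.19

H-model: P₀ = D₀[(1+g_L) + H(g_S−g_L)]/(r−g_L), with H = 4/2 = 2.
P₀ = 1.59 × [(1+0.0298) + 2×(0.1305−0.0298)] / (0.0762−0.0298)
   = 1.59 × 1.2312 / 0.0464 = 42.1898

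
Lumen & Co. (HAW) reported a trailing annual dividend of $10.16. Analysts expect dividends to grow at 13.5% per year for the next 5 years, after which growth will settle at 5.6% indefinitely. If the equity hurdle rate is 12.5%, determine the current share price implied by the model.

Two-stage DDM. Project D₁…D_5 at 0.135, terminal growth 0.056, discount at r = 0.125.
D_1 = 11.5316
D_2 = 13.0884
D_3 = 14.8553
D_4 = 16.8608
D_5 = 19.1370
Terminal value at t=5: TV = D_6/(r−g) = 20.2086/(0.125−0.056) = 292.8787
P₀ = 11.5316/(1+0.125)^1 + 13.0884/(1+0.125)^2 + 14.8553/(1+0.125)^3 + 16.8608/(1+0.125)^4 + 19.1370/(1+0.125)^5 + 292.8787/(1+0.125)^5 = 214.6977

$214.70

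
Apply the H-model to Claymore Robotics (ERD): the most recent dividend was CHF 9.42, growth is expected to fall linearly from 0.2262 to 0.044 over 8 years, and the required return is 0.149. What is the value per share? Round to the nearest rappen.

CHF 159.05

H-model: P₀ = D₀[(1+g_L) + H(g_S−g_L)]/(r−g_L), with H = 8/2 = 4.
P₀ = 9.42 × [(1+0.044) + 4×(0.2262−0.044)] / (0.149−0.044)
   = 9.42 × 1.7728 / 0.105 = 159.0455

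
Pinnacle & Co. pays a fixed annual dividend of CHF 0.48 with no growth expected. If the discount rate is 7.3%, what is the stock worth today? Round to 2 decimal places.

CHF 6.58

Zero-growth DDM (perpetuity): P₀ = D/r = 0.48 / 0.073 = 6.5753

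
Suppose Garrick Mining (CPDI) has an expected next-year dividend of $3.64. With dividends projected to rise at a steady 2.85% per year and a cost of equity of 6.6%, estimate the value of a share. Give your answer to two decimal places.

$97.07

Gordon growth model: P₀ = D₁/(r − g), with D₁ = 3.64 given directly.
P₀ = 3.6400 / (0.066 − 0.0285) = 3.6400 / 0.0375 = 97.0667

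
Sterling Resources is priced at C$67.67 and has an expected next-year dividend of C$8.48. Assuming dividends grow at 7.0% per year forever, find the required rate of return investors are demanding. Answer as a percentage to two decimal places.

Rearranging the constant-growth DDM: r = D₁/P₀ + g.
r = 8.4800 / 67.67 + 0.07 = 0.12531 + 0.07 = 0.19531

19.53%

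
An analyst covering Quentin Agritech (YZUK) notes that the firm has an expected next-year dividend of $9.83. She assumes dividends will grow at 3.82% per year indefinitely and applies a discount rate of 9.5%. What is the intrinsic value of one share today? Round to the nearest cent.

Gordon growth model: P₀ = D₁/(r − g), with D₁ = 9.83 given directly.
P₀ = 9.8300 / (0.095 − 0.0382) = 9.8300 / 0.0568 = 173.0634

$173.06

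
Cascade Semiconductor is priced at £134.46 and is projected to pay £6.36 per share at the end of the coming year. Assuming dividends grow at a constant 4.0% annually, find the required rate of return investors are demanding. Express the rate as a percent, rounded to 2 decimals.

8.73%

Rearranging the constant-growth DDM: r = D₁/P₀ + g.
r = 6.3600 / 134.46 + 0.04 = 0.04730 + 0.04 = 0.08730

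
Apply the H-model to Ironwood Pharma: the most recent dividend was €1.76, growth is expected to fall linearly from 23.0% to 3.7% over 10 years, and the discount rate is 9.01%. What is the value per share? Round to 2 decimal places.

€66.36

H-model: P₀ = D₀[(1+g_L) + H(g_S−g_L)]/(r−g_L), with H = 10/2 = 5.
P₀ = 1.76 × [(1+0.037) + 5×(0.23−0.037)] / (0.0901−0.037)
   = 1.76 × 2.0020 / 0.0531 = 66.3563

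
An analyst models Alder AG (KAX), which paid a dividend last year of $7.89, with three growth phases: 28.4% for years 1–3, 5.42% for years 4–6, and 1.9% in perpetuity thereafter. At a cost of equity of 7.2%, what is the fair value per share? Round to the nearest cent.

$321.56

Three-stage DDM. Project D₁…D_6; terminal Gordon value at t=6 with g = 0.019; discount at r = 0.072.
D_1 = 10.1308
D_2 = 13.0079
D_3 = 16.7021
D_4 = 17.6074
D_5 = 18.5617
D_6 = 19.5678
TV_6 = 19.9395/(0.072−0.019) = 376.2179
P₀ = Σ Dₜ/(1+r)ᵗ + TV_6/(1+r)^6 = 321.5614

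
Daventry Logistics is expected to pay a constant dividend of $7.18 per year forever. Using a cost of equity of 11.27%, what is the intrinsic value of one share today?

$63.71

Zero-growth DDM (perpetuity): P₀ = D/r = 7.18 / 0.1127 = 63.7090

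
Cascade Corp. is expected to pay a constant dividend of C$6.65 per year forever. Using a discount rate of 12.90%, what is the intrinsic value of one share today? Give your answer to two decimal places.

C$51.55

Zero-growth DDM (perpetuity): P₀ = D/r = 6.65 / 0.129 = 51.5504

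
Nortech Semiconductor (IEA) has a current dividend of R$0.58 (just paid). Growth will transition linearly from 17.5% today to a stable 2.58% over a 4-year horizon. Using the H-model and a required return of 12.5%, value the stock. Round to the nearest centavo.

R$7.74

H-model: P₀ = D₀[(1+g_L) + H(g_S−g_L)]/(r−g_L), with H = 4/2 = 2.
P₀ = 0.58 × [(1+0.0258) + 2×(0.175−0.0258)] / (0.125−0.0258)
   = 0.58 × 1.3242 / 0.0992 = 7.7423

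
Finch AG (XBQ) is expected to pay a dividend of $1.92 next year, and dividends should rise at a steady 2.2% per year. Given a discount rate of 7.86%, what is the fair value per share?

Gordon growth model: P₀ = D₁/(r − g), with D₁ = 1.92 given directly.
P₀ = 1.9200 / (0.0786 − 0.022) = 1.9200 / 0.0566 = 33.9223

$33.92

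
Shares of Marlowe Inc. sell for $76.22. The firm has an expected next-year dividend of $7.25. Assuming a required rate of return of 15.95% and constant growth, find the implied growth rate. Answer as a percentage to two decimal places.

From P₀ = D₁/(r − g), the implied growth is g = r − D₁/P₀.
g = 0.1595 − 7.25/76.22 = 0.1595 − 0.09512 = 0.06438

6.44%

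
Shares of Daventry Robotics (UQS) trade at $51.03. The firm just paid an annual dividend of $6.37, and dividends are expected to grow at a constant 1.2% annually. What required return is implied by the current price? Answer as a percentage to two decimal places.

Rearranging the constant-growth DDM: r = D₁/P₀ + g.
D₁ = 6.37 × (1 + 0.012) = 6.4464.
r = 6.4464 / 51.03 + 0.012 = 0.12633 + 0.012 = 0.13833

13.83%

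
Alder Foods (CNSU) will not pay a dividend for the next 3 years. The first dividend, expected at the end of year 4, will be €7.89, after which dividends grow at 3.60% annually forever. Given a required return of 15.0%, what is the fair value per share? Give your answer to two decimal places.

€45.51

Deferred-dividend DDM. At t=3 the remaining stream is a growing perpetuity with first payment D_4 = 7.89.
V_3 = D_4/(r−g) = 7.89/(0.15−0.036) = 69.2105
P₀ = V_3/(1+r)^3 = 69.2105/(1+0.15)^3 = 45.5070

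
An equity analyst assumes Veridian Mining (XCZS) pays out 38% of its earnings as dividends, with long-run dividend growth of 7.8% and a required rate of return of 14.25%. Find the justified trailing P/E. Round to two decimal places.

Justified trailing P/E = b(1+g)/(r−g) = 0.38×(1+0.078)/(0.1425−0.078) = 6.3510

6.35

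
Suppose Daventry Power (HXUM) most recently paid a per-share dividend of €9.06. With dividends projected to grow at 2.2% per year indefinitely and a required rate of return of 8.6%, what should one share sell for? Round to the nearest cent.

Gordon growth model: P₀ = D₁/(r − g). D₁ = 9.06 × (1 + 0.022) = 9.2593.
P₀ = 9.2593 / (0.086 − 0.022) = 9.2593 / 0.064 = 144.6769

€144.68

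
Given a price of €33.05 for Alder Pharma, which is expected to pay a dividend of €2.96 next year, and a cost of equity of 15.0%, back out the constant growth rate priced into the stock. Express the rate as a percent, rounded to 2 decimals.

From P₀ = D₁/(r − g), the implied growth is g = r − D₁/P₀.
g = 0.15 − 2.96/33.05 = 0.15 − 0.08956 = 0.06044

6.04%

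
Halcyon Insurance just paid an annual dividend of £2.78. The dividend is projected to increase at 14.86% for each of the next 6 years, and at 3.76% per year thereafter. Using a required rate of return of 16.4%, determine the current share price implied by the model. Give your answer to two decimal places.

£36.99

Two-stage DDM. Project D₁…D_6 at 0.1486, terminal growth 0.0376, discount at r = 0.164.
D_1 = 3.1931
D_2 = 3.6676
D_3 = 4.2126
D_4 = 4.8386
D_5 = 5.5576
D_6 = 6.3835
Terminal value at t=6: TV = D_7/(r−g) = 6.6235/(0.164−0.0376) = 52.4011
P₀ = 3.1931/(1+0.164)^1 + 3.6676/(1+0.164)^2 + 4.2126/(1+0.164)^3 + 4.8386/(1+0.164)^4 + 5.5576/(1+0.164)^5 + 6.3835/(1+0.164)^6 + 52.4011/(1+0.164)^6 = 36.9924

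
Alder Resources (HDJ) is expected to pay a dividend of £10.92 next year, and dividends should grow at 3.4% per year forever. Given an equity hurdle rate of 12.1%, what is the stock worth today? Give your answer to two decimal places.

Gordon growth model: P₀ = D₁/(r − g), with D₁ = 10.92 given directly.
P₀ = 10.9200 / (0.121 − 0.034) = 10.9200 / 0.087 = 125.5172

£125.52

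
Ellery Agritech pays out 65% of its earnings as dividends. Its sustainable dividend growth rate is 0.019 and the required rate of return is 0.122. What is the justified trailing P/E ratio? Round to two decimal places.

6.43

Justified trailing P/E = b(1+g)/(r−g) = 0.65×(1+0.019)/(0.122−0.019) = 6.4306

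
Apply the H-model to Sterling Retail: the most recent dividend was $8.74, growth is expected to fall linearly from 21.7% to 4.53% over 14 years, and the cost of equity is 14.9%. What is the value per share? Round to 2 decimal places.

$189.40

H-model: P₀ = D₀[(1+g_L) + H(g_S−g_L)]/(r−g_L), with H = 14/2 = 7.
P₀ = 8.74 × [(1+0.0453) + 7×(0.217−0.0453)] / (0.149−0.0453)
   = 8.74 × 2.2472 / 0.1037 = 189.3976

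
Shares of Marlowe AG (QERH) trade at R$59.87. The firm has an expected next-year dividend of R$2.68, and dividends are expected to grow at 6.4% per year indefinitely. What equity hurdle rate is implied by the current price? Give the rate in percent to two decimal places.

Rearranging the constant-growth DDM: r = D₁/P₀ + g.
r = 2.6800 / 59.87 + 0.064 = 0.04476 + 0.064 = 0.10876

10.88%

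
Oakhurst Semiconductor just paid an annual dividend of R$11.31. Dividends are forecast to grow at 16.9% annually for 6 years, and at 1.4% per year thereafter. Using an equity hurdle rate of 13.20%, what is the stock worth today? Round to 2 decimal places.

R$193.94

Two-stage DDM. Project D₁…D_6 at 0.169, terminal growth 0.014, discount at r = 0.132.
D_1 = 13.2214
D_2 = 15.4558
D_3 = 18.0678
D_4 = 21.1213
D_5 = 24.6908
D_6 = 28.8635
Terminal value at t=6: TV = D_7/(r−g) = 29.2676/(0.132−0.014) = 248.0308
P₀ = 13.2214/(1+0.132)^1 + 15.4558/(1+0.132)^2 + 18.0678/(1+0.132)^3 + 21.1213/(1+0.132)^4 + 24.6908/(1+0.132)^5 + 28.8635/(1+0.132)^6 + 248.0308/(1+0.132)^6 = 193.9366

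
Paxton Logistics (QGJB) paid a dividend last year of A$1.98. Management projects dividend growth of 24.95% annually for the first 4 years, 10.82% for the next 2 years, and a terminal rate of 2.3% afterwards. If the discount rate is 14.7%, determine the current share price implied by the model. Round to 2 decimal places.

Three-stage DDM. Project D₁…D_6; terminal Gordon value at t=6 with g = 0.023; discount at r = 0.147.
D_1 = 2.4740
D_2 = 3.0913
D_3 = 3.8625
D_4 = 4.8263
D_5 = 5.3485
D_6 = 5.9272
TV_6 = 6.0635/(0.147−0.023) = 48.8991
P₀ = Σ Dₜ/(1+r)ᵗ + TV_6/(1+r)^6 = 36.6261

A$36.63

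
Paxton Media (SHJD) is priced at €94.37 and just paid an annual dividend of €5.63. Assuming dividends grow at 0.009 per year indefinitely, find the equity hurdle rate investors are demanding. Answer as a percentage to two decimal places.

6.92%

Rearranging the constant-growth DDM: r = D₁/P₀ + g.
D₁ = 5.63 × (1 + 0.009) = 5.6807.
r = 5.6807 / 94.37 + 0.009 = 0.06020 + 0.009 = 0.06920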